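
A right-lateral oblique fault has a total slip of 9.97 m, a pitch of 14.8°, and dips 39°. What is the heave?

1.98 m

dip-slip = net slip × sin(rake) = 9.97 m × sin(14.8°) = 2.547 m
heave = dip-slip × cos(dip) = 2.547 × cos(39°) = 1.98 m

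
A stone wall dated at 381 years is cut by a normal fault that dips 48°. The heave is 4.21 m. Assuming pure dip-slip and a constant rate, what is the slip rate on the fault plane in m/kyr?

dip-slip = heave / cos(dip) = 4.21 m / cos(48°) = 6.292 m
rate = 6.292 m / 381 years = 0.0165 m/yr = 16.5 m/kyr

16.5 m/kyr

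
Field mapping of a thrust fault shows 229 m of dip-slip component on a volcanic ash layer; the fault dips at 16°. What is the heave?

heave = dip-slip × cos(dip) = 229 m × cos(16°) = 220 m

220 m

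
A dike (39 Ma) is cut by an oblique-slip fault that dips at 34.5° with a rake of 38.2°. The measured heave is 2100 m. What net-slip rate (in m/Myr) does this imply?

dip-slip = heave / cos(dip) = 2100 / cos(34.5°) = 2548 m
net slip = dip-slip / sin(rake) = 2548 / sin(38.2°) = 4121 m
rate = 4121 m / 39 Ma = 0.000106 m/yr = 106 m/Myr

106 m/Myr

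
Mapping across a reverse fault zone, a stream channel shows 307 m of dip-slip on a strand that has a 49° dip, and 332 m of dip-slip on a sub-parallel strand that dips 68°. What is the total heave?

heave_A = 307 × cos(49°) = 201.4 m
heave_B = 332 × cos(68°) = 124.4 m
total = 201.4 + 124.4 = 326 m

326 m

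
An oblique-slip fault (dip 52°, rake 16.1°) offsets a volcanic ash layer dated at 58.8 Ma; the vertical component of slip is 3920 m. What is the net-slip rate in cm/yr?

dip-slip = throw / sin(dip) = 3920 / sin(52°) = 4975 m
net slip = dip-slip / sin(rake) = 4975 / sin(16.1°) = 17940 m
rate = 17940 m / 58.8 Ma = 0.000305 m/yr = 0.0305 cm/yr

0.0305 cm/yr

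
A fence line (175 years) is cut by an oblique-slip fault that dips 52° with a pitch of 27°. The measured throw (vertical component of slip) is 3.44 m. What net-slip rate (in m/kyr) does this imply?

dip-slip = throw / sin(dip) = 3.44 / sin(52°) = 4.365 m
net slip = dip-slip / sin(rake) = 4.365 / sin(27°) = 9.616 m
rate = 9.616 m / 175 years = 0.0549 m/yr = 54.9 m/kyr

54.9 m/kyr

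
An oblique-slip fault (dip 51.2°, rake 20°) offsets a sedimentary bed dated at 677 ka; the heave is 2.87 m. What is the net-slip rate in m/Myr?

19.8 m/Myr

dip-slip = heave / cos(dip) = 2.87 / cos(51.2°) = 4.580 m
net slip = dip-slip / sin(rake) = 4.580 / sin(20°) = 13.39 m
rate = 13.39 m / 677 ka = 0.0000198 m/yr = 19.8 m/Myr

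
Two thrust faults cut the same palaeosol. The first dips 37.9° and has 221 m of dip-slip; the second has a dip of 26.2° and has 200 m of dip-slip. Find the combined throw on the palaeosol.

throw_A = 221 × sin(37.9°) = 135.8 m
throw_B = 200 × sin(26.2°) = 88.30 m
total = 135.8 + 88.30 = 224 m

224 m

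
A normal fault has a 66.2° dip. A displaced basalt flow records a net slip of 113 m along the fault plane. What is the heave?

heave = dip-slip × cos(dip) = 113 m × cos(66.2°) = 45.6 m

45.6 m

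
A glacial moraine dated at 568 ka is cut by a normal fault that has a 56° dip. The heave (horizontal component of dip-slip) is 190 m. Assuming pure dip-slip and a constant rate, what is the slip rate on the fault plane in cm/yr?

dip-slip = heave / cos(dip) = 190 m / cos(56°) = 339.8 m
rate = 339.8 m / 568 ka = 0.000598 m/yr = 0.0598 cm/yr

0.0598 cm/yr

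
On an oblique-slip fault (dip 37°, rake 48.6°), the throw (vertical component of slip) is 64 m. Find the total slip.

dip-slip = throw / sin(dip) = 64 / sin(37°) = 106.3 m
net slip = dip-slip / sin(rake) = 106.3 / sin(48.6°) = 142 m

142 m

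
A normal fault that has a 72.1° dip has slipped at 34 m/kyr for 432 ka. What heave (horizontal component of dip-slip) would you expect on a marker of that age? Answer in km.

4.51 km

dip-slip = rate × time = 34 m/kyr × 432 ka = 14690 m
heave = dip-slip × cos(dip) = 14690 × cos(72.1°) = 4510 m = 4.51 km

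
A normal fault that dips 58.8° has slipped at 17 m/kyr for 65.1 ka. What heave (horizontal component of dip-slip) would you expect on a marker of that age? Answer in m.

dip-slip = rate × time = 17 m/kyr × 65.1 ka = 1107 m
heave = dip-slip × cos(dip) = 1107 × cos(58.8°) = 573 m

573 m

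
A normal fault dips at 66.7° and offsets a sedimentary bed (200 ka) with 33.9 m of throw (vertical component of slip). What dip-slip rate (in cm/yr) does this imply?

dip-slip = throw / sin(dip) = 33.9 m / sin(66.7°) = 36.91 m
rate = 36.91 m / 200 ka = 0.000185 m/yr = 0.0185 cm/yr

0.0185 cm/yr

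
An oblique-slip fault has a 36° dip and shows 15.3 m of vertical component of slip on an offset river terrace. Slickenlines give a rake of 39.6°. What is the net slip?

40.8 m

dip-slip = throw / sin(dip) = 15.3 / sin(36°) = 26.03 m
net slip = dip-slip / sin(rake) = 26.03 / sin(39.6°) = 40.8 m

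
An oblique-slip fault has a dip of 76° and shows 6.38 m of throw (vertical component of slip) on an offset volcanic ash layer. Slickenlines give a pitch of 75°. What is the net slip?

6.81 m

dip-slip = throw / sin(dip) = 6.38 / sin(76°) = 6.575 m
net slip = dip-slip / sin(rake) = 6.575 / sin(75°) = 6.81 m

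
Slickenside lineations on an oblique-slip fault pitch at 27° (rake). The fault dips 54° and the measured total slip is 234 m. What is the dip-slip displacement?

dip-slip = net slip × sin(rake) = 234 m × sin(27°) = 106 m

106 m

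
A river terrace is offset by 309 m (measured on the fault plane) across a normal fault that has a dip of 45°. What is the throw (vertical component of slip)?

throw = dip-slip × sin(dip) = 309 m × sin(45°) = 218 m

218 m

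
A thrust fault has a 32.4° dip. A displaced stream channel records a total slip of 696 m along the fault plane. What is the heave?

heave = dip-slip × cos(dip) = 696 m × cos(32.4°) = 588 m

588 m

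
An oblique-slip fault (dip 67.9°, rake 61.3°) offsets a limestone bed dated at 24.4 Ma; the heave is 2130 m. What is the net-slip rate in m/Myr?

dip-slip = heave / cos(dip) = 2130 / cos(67.9°) = 5662 m
net slip = dip-slip / sin(rake) = 5662 / sin(61.3°) = 6454 m
rate = 6454 m / 24.4 Ma = 0.000265 m/yr = 265 m/Myr

265 m/Myr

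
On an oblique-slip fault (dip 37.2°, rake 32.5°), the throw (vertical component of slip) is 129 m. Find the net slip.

397 m

dip-slip = throw / sin(dip) = 129 / sin(37.2°) = 213.4 m
net slip = dip-slip / sin(rake) = 213.4 / sin(32.5°) = 397 m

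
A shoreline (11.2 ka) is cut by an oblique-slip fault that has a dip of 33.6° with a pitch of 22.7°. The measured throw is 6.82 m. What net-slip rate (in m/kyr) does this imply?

dip-slip = throw / sin(dip) = 6.82 / sin(33.6°) = 12.32 m
net slip = dip-slip / sin(rake) = 12.32 / sin(22.7°) = 31.94 m
rate = 31.94 m / 11.2 ka = 0.00285 m/yr = 2.85 m/kyr

2.85 m/kyr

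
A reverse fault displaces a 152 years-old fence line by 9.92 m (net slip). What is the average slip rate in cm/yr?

6.53 cm/yr

rate = 9.92 m / 152 years = 0.0653 m/yr = 6.53 cm/yr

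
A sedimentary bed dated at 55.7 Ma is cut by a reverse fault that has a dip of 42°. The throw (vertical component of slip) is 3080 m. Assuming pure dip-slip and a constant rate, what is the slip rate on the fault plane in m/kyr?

0.0826 m/kyr

dip-slip = throw / sin(dip) = 3080 m / sin(42°) = 4603 m
rate = 4603 m / 55.7 Ma = 0.0000826 m/yr = 0.0826 m/kyr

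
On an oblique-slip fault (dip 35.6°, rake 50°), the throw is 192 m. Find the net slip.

dip-slip = throw / sin(dip) = 192 / sin(35.6°) = 329.8 m
net slip = dip-slip / sin(rake) = 329.8 / sin(50°) = 431 m

431 m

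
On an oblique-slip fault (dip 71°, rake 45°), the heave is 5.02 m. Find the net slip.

21.8 m

dip-slip = heave / cos(dip) = 5.02 / cos(71°) = 15.42 m
net slip = dip-slip / sin(rake) = 15.42 / sin(45°) = 21.8 m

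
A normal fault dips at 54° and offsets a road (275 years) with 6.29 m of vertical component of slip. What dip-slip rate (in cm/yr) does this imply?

dip-slip = throw / sin(dip) = 6.29 m / sin(54°) = 7.775 m
rate = 7.775 m / 275 years = 0.0283 m/yr = 2.83 cm/yr

2.83 cm/yr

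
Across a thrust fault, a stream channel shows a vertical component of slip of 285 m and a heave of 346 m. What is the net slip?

448 m

net slip = √(throw² + heave²) = √(285² + 346²) = 448 m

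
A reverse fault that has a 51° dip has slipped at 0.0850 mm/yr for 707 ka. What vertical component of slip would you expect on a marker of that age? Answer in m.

46.7 m

dip-slip = rate × time = 0.0850 mm/yr × 707 ka = 60.10 m
throw = dip-slip × sin(dip) = 60.10 × sin(51°) = 46.7 m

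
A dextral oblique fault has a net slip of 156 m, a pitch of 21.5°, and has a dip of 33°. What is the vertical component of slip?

dip-slip = net slip × sin(rake) = 156 m × sin(21.5°) = 57.17 m
throw = dip-slip × sin(dip) = 57.17 × sin(33°) = 31.1 m

31.1 m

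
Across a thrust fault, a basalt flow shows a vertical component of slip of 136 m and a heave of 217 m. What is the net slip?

256 m

net slip = √(throw² + heave²) = √(136² + 217²) = 256 m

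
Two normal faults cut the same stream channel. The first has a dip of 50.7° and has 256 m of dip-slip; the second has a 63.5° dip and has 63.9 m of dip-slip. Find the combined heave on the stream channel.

191 m

heave_A = 256 × cos(50.7°) = 162.1 m
heave_B = 63.9 × cos(63.5°) = 28.51 m
total = 162.1 + 28.51 = 191 m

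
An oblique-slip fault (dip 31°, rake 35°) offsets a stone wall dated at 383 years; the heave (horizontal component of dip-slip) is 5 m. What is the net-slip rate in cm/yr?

2.66 cm/yr

dip-slip = heave / cos(dip) = 5 / cos(31°) = 5.833 m
net slip = dip-slip / sin(rake) = 5.833 / sin(35°) = 10.17 m
rate = 10.17 m / 383 years = 0.0266 m/yr = 2.66 cm/yr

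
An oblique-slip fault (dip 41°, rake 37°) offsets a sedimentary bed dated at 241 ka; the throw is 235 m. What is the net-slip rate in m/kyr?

dip-slip = throw / sin(dip) = 235 / sin(41°) = 358.2 m
net slip = dip-slip / sin(rake) = 358.2 / sin(37°) = 595.2 m
rate = 595.2 m / 241 ka = 0.00247 m/yr = 2.47 m/kyr

2.47 m/kyr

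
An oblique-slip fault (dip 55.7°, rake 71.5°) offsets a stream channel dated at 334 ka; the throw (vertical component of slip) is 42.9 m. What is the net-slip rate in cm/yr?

dip-slip = throw / sin(dip) = 42.9 / sin(55.7°) = 51.93 m
net slip = dip-slip / sin(rake) = 51.93 / sin(71.5°) = 54.76 m
rate = 54.76 m / 334 ka = 0.000164 m/yr = 0.0164 cm/yr

0.0164 cm/yr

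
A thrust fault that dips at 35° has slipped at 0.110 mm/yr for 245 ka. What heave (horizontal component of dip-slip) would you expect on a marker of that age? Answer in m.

22.1 m

dip-slip = rate × time = 0.110 mm/yr × 245 ka = 26.95 m
heave = dip-slip × cos(dip) = 26.95 × cos(35°) = 22.1 m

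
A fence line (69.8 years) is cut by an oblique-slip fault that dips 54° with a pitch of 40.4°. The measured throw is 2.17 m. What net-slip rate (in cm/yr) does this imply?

dip-slip = throw / sin(dip) = 2.17 / sin(54°) = 2.682 m
net slip = dip-slip / sin(rake) = 2.682 / sin(40.4°) = 4.139 m
rate = 4.139 m / 69.8 years = 0.0593 m/yr = 5.93 cm/yr

5.93 cm/yr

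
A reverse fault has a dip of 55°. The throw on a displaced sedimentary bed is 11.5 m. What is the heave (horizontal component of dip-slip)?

heave = throw / tan(dip) = 11.5 / tan(55°) = 8.05 m

8.05 m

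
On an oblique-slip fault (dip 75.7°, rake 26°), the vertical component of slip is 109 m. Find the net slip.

257 m

dip-slip = throw / sin(dip) = 109 / sin(75.7°) = 112.5 m
net slip = dip-slip / sin(rake) = 112.5 / sin(26°) = 257 m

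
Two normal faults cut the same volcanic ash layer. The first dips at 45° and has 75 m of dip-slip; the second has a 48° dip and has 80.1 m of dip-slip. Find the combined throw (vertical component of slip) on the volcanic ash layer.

113 m

throw_A = 75 × sin(45°) = 53.03 m
throw_B = 80.1 × sin(48°) = 59.53 m
total = 53.03 + 59.53 = 113 m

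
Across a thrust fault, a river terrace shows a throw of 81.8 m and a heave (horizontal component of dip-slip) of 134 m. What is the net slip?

net slip = √(throw² + heave²) = √(81.8² + 134²) = 157 m

157 m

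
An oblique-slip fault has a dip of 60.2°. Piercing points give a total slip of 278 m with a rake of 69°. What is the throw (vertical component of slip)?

dip-slip = net slip × sin(rake) = 278 m × sin(69°) = 259.5 m
throw = dip-slip × sin(dip) = 259.5 × sin(60.2°) = 225 m

225 m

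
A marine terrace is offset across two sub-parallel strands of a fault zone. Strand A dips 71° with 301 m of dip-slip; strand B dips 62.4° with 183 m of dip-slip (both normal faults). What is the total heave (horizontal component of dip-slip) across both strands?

heave_A = 301 × cos(71°) = 98 m
heave_B = 183 × cos(62.4°) = 84.78 m
total = 98 + 84.78 = 183 m

183 m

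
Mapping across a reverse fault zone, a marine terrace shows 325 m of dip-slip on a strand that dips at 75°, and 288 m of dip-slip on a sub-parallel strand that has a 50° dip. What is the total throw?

535 m

throw_A = 325 × sin(75°) = 313.9 m
throw_B = 288 × sin(50°) = 220.6 m
total = 313.9 + 220.6 = 535 m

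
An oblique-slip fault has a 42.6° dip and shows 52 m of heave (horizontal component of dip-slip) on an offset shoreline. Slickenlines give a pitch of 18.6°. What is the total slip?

dip-slip = heave / cos(dip) = 52 / cos(42.6°) = 70.64 m
net slip = dip-slip / sin(rake) = 70.64 / sin(18.6°) = 221 m

221 m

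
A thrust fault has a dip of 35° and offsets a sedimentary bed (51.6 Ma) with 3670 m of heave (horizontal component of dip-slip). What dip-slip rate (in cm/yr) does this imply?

0.00868 cm/yr

dip-slip = heave / cos(dip) = 3670 m / cos(35°) = 4480 m
rate = 4480 m / 51.6 Ma = 0.0000868 m/yr = 0.00868 cm/yr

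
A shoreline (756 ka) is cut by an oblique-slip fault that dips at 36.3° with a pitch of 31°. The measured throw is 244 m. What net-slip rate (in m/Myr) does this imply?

dip-slip = throw / sin(dip) = 244 / sin(36.3°) = 412.2 m
net slip = dip-slip / sin(rake) = 412.2 / sin(31°) = 800.2 m
rate = 800.2 m / 756 ka = 0.00106 m/yr = 1060 m/Myr

1060 m/Myr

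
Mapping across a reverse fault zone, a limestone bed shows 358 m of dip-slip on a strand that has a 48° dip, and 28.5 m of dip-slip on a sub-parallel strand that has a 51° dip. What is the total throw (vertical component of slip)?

throw_A = 358 × sin(48°) = 266 m
throw_B = 28.5 × sin(51°) = 22.15 m
total = 266 + 22.15 = 288 m

288 m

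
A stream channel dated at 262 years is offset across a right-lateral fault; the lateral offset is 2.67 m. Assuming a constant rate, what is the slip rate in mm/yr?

rate = 2.67 m / 262 years = 0.0102 m/yr = 10.2 mm/yr

10.2 mm/yr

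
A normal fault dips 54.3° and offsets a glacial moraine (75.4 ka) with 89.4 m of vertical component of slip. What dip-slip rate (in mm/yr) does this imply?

dip-slip = throw / sin(dip) = 89.4 m / sin(54.3°) = 110.1 m
rate = 110.1 m / 75.4 ka = 0.00146 m/yr = 1.46 mm/yr

1.46 mm/yr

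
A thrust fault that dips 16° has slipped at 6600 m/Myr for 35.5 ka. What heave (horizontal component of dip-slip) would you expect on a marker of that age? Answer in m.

225 m

dip-slip = rate × time = 6600 m/Myr × 35.5 ka = 234.3 m
heave = dip-slip × cos(dip) = 234.3 × cos(16°) = 225 m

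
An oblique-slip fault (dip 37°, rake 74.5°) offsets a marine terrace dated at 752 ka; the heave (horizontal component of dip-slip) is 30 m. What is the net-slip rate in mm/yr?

0.0518 mm/yr

dip-slip = heave / cos(dip) = 30 / cos(37°) = 37.56 m
net slip = dip-slip / sin(rake) = 37.56 / sin(74.5°) = 38.98 m
rate = 38.98 m / 752 ka = 0.0000518 m/yr = 0.0518 mm/yr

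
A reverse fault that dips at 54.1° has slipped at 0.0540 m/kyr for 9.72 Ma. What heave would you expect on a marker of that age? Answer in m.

dip-slip = rate × time = 0.0540 m/kyr × 9.72 Ma = 524.9 m
heave = dip-slip × cos(dip) = 524.9 × cos(54.1°) = 308 m

308 m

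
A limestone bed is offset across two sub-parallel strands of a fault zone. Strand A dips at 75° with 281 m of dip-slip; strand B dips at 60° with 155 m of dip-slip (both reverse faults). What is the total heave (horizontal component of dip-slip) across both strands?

150 m

heave_A = 281 × cos(75°) = 72.73 m
heave_B = 155 × cos(60°) = 77.50 m
total = 72.73 + 77.50 = 150 m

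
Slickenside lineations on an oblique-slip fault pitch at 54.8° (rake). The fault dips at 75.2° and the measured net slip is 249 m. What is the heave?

52 m

dip-slip = net slip × sin(rake) = 249 m × sin(54.8°) = 203.5 m
heave = dip-slip × cos(dip) = 203.5 × cos(75.2°) = 52 m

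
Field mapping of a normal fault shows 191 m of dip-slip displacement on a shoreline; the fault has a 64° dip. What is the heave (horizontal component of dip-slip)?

heave = dip-slip × cos(dip) = 191 m × cos(64°) = 83.7 m

83.7 m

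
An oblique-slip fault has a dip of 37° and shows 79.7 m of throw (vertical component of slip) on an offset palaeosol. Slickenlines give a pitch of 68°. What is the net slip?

143 m

dip-slip = throw / sin(dip) = 79.7 / sin(37°) = 132.4 m
net slip = dip-slip / sin(rake) = 132.4 / sin(68°) = 143 m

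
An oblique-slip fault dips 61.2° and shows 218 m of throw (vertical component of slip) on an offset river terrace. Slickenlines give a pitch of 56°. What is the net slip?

300 m

dip-slip = throw / sin(dip) = 218 / sin(61.2°) = 248.8 m
net slip = dip-slip / sin(rake) = 248.8 / sin(56°) = 300 m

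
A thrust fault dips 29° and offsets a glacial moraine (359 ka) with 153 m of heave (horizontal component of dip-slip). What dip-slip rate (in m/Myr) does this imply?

487 m/Myr

dip-slip = heave / cos(dip) = 153 m / cos(29°) = 174.9 m
rate = 174.9 m / 359 ka = 0.000487 m/yr = 487 m/Myr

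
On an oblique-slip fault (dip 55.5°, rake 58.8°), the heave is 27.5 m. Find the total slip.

56.8 m

dip-slip = heave / cos(dip) = 27.5 / cos(55.5°) = 48.55 m
net slip = dip-slip / sin(rake) = 48.55 / sin(58.8°) = 56.8 m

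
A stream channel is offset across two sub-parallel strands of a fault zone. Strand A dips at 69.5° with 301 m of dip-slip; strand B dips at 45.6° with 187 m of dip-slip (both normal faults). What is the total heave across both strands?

236 m

heave_A = 301 × cos(69.5°) = 105.4 m
heave_B = 187 × cos(45.6°) = 130.8 m
total = 105.4 + 130.8 = 236 m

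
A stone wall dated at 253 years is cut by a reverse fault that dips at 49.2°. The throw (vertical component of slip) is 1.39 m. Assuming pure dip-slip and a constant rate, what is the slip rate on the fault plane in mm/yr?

7.26 mm/yr

dip-slip = throw / sin(dip) = 1.39 m / sin(49.2°) = 1.836 m
rate = 1.836 m / 253 years = 0.00726 m/yr = 7.26 mm/yr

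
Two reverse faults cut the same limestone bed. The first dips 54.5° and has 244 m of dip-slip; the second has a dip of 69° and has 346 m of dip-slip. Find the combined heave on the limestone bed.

heave_A = 244 × cos(54.5°) = 141.7 m
heave_B = 346 × cos(69°) = 124 m
total = 141.7 + 124 = 266 m

266 m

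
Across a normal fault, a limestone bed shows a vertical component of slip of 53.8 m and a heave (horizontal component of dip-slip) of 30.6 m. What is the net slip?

net slip = √(throw² + heave²) = √(53.8² + 30.6²) = 61.9 m

61.9 m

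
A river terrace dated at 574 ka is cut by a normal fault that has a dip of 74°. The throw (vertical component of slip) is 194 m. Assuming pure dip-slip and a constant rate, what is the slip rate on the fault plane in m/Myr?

352 m/Myr

dip-slip = throw / sin(dip) = 194 m / sin(74°) = 201.8 m
rate = 201.8 m / 574 ka = 0.000352 m/yr = 352 m/Myr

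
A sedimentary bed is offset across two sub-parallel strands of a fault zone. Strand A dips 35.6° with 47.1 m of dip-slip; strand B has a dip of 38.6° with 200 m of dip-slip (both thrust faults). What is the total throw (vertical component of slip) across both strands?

throw_A = 47.1 × sin(35.6°) = 27.42 m
throw_B = 200 × sin(38.6°) = 124.8 m
total = 27.42 + 124.8 = 152 m

152 m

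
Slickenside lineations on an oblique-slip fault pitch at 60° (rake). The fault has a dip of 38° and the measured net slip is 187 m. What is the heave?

128 m

dip-slip = net slip × sin(rake) = 187 m × sin(60°) = 161.9 m
heave = dip-slip × cos(dip) = 161.9 × cos(38°) = 128 m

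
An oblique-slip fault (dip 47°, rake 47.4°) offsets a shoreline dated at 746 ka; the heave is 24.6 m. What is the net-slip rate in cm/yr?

0.00657 cm/yr

dip-slip = heave / cos(dip) = 24.6 / cos(47°) = 36.07 m
net slip = dip-slip / sin(rake) = 36.07 / sin(47.4°) = 49 m
rate = 49 m / 746 ka = 0.0000657 m/yr = 0.00657 cm/yr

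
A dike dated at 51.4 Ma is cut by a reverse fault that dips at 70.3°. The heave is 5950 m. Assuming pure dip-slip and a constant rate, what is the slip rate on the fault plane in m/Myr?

dip-slip = heave / cos(dip) = 5950 m / cos(70.3°) = 17650 m
rate = 17650 m / 51.4 Ma = 0.000343 m/yr = 343 m/Myr

343 m/Myr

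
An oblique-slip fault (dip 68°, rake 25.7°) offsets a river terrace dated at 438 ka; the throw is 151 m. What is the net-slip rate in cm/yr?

dip-slip = throw / sin(dip) = 151 / sin(68°) = 162.9 m
net slip = dip-slip / sin(rake) = 162.9 / sin(25.7°) = 375.5 m
rate = 375.5 m / 438 ka = 0.000857 m/yr = 0.0857 cm/yr

0.0857 cm/yr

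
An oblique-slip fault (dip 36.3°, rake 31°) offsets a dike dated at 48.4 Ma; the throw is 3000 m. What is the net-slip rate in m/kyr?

dip-slip = throw / sin(dip) = 3000 / sin(36.3°) = 5067 m
net slip = dip-slip / sin(rake) = 5067 / sin(31°) = 9839 m
rate = 9839 m / 48.4 Ma = 0.000203 m/yr = 0.203 m/kyr

0.203 m/kyr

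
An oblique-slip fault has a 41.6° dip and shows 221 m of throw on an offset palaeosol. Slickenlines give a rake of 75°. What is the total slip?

dip-slip = throw / sin(dip) = 221 / sin(41.6°) = 332.9 m
net slip = dip-slip / sin(rake) = 332.9 / sin(75°) = 345 m

345 m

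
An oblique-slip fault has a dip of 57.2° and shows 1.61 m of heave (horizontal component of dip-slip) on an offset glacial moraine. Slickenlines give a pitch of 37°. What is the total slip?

4.94 m

dip-slip = heave / cos(dip) = 1.61 / cos(57.2°) = 2.972 m
net slip = dip-slip / sin(rake) = 2.972 / sin(37°) = 4.94 m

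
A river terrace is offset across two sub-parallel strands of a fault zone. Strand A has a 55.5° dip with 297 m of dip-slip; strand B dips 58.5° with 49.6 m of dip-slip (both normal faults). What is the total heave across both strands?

heave_A = 297 × cos(55.5°) = 168.2 m
heave_B = 49.6 × cos(58.5°) = 25.92 m
total = 168.2 + 25.92 = 194 m

194 m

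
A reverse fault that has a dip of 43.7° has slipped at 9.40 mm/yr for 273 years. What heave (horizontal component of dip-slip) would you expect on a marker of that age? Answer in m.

dip-slip = rate × time = 9.40 mm/yr × 273 years = 2.566 m
heave = dip-slip × cos(dip) = 2.566 × cos(43.7°) = 1.86 m

1.86 m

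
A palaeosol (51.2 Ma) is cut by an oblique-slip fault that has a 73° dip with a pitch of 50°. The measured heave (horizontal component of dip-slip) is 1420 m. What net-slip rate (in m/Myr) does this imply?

124 m/Myr

dip-slip = heave / cos(dip) = 1420 / cos(73°) = 4857 m
net slip = dip-slip / sin(rake) = 4857 / sin(50°) = 6340 m
rate = 6340 m / 51.2 Ma = 0.000124 m/yr = 124 m/Myr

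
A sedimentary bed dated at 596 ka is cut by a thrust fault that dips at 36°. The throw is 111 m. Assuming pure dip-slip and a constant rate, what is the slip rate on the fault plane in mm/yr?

0.317 mm/yr

dip-slip = throw / sin(dip) = 111 m / sin(36°) = 188.8 m
rate = 188.8 m / 596 ka = 0.000317 m/yr = 0.317 mm/yr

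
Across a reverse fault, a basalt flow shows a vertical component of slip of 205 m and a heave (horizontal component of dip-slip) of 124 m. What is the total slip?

240 m

net slip = √(throw² + heave²) = √(205² + 124²) = 240 m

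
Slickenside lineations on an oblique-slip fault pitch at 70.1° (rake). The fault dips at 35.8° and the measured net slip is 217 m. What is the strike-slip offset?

strike-slip = net slip × cos(rake) = 217 m × cos(70.1°) = 73.9 m

73.9 m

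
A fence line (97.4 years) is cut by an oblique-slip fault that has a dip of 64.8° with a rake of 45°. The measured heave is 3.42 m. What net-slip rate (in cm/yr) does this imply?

dip-slip = heave / cos(dip) = 3.42 / cos(64.8°) = 8.032 m
net slip = dip-slip / sin(rake) = 8.032 / sin(45°) = 11.36 m
rate = 11.36 m / 97.4 years = 0.117 m/yr = 11.7 cm/yr

11.7 cm/yr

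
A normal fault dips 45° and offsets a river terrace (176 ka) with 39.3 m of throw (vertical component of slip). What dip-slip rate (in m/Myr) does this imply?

dip-slip = throw / sin(dip) = 39.3 m / sin(45°) = 55.58 m
rate = 55.58 m / 176 ka = 0.000316 m/yr = 316 m/Myr

316 m/Myr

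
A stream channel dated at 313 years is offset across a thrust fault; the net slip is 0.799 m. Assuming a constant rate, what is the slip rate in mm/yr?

rate = 0.799 m / 313 years = 0.00255 m/yr = 2.55 mm/yr

2.55 mm/yr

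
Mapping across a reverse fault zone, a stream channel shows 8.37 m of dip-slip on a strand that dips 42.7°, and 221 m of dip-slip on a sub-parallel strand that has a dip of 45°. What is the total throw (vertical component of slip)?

162 m

throw_A = 8.37 × sin(42.7°) = 5.676 m
throw_B = 221 × sin(45°) = 156.3 m
total = 5.676 + 156.3 = 162 m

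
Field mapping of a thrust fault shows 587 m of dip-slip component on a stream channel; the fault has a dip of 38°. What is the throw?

throw = dip-slip × sin(dip) = 587 m × sin(38°) = 361 m

361 m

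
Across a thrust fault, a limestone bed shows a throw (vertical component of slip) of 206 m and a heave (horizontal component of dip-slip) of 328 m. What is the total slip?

387 m

net slip = √(throw² + heave²) = √(206² + 328²) = 387 m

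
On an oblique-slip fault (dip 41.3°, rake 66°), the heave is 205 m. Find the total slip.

dip-slip = heave / cos(dip) = 205 / cos(41.3°) = 272.9 m
net slip = dip-slip / sin(rake) = 272.9 / sin(66°) = 299 m

299 m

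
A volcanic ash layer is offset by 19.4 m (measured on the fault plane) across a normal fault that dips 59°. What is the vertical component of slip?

throw = dip-slip × sin(dip) = 19.4 m × sin(59°) = 16.6 m

16.6 m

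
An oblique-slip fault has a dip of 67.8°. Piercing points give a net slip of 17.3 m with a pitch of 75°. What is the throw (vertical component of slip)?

15.5 m

dip-slip = net slip × sin(rake) = 17.3 m × sin(75°) = 16.71 m
throw = dip-slip × sin(dip) = 16.71 × sin(67.8°) = 15.5 m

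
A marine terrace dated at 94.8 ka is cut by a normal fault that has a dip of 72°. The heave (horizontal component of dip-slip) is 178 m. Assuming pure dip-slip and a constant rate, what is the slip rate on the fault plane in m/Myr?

dip-slip = heave / cos(dip) = 178 m / cos(72°) = 576 m
rate = 576 m / 94.8 ka = 0.00608 m/yr = 6080 m/Myr

6080 m/Myr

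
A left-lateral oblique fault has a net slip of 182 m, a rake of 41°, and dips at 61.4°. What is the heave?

dip-slip = net slip × sin(rake) = 182 m × sin(41°) = 119.4 m
heave = dip-slip × cos(dip) = 119.4 × cos(61.4°) = 57.2 m

57.2 m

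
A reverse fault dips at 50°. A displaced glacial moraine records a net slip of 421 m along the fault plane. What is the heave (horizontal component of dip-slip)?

heave = dip-slip × cos(dip) = 421 m × cos(50°) = 271 m

271 m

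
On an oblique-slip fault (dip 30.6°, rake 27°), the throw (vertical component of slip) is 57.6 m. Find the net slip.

dip-slip = throw / sin(dip) = 57.6 / sin(30.6°) = 113.2 m
net slip = dip-slip / sin(rake) = 113.2 / sin(27°) = 249 m

249 m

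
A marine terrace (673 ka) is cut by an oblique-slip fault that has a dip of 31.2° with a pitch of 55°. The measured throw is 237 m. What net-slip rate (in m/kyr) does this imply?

dip-slip = throw / sin(dip) = 237 / sin(31.2°) = 457.5 m
net slip = dip-slip / sin(rake) = 457.5 / sin(55°) = 558.5 m
rate = 558.5 m / 673 ka = 0.000830 m/yr = 0.830 m/kyr

0.830 m/kyr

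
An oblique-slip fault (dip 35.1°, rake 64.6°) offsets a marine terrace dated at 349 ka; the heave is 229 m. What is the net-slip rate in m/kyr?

dip-slip = heave / cos(dip) = 229 / cos(35.1°) = 279.9 m
net slip = dip-slip / sin(rake) = 279.9 / sin(64.6°) = 309.9 m
rate = 309.9 m / 349 ka = 0.000888 m/yr = 0.888 m/kyr

0.888 m/kyr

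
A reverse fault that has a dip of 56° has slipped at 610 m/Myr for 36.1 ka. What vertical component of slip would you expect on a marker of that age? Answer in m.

dip-slip = rate × time = 610 m/Myr × 36.1 ka = 22.02 m
throw = dip-slip × sin(dip) = 22.02 × sin(56°) = 18.3 m

18.3 m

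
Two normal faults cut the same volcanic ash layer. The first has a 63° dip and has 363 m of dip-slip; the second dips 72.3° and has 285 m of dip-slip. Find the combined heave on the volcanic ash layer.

251 m

heave_A = 363 × cos(63°) = 164.8 m
heave_B = 285 × cos(72.3°) = 86.65 m
total = 164.8 + 86.65 = 251 m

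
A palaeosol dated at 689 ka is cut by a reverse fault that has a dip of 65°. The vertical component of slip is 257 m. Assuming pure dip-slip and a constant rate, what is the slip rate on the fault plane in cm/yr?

0.0412 cm/yr

dip-slip = throw / sin(dip) = 257 m / sin(65°) = 283.6 m
rate = 283.6 m / 689 ka = 0.000412 m/yr = 0.0412 cm/yr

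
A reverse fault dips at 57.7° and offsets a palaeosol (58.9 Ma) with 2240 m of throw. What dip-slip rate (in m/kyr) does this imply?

dip-slip = throw / sin(dip) = 2240 m / sin(57.7°) = 2650 m
rate = 2650 m / 58.9 Ma = 0.0000450 m/yr = 0.0450 m/kyr

0.0450 m/kyr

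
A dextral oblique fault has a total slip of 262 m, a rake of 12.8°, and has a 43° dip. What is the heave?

42.5 m

dip-slip = net slip × sin(rake) = 262 m × sin(12.8°) = 58.05 m
heave = dip-slip × cos(dip) = 58.05 × cos(43°) = 42.5 m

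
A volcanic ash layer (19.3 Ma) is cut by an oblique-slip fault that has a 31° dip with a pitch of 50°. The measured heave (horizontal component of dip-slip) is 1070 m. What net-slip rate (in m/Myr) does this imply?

dip-slip = heave / cos(dip) = 1070 / cos(31°) = 1248 m
net slip = dip-slip / sin(rake) = 1248 / sin(50°) = 1630 m
rate = 1630 m / 19.3 Ma = 0.0000844 m/yr = 84.4 m/Myr

84.4 m/Myr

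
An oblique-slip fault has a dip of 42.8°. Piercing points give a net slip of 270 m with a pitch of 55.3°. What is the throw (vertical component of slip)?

151 m

dip-slip = net slip × sin(rake) = 270 m × sin(55.3°) = 222 m
throw = dip-slip × sin(dip) = 222 × sin(42.8°) = 151 m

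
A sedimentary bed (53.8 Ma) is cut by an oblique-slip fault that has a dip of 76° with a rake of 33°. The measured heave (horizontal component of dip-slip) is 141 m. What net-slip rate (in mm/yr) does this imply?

0.0199 mm/yr

dip-slip = heave / cos(dip) = 141 / cos(76°) = 582.8 m
net slip = dip-slip / sin(rake) = 582.8 / sin(33°) = 1070 m
rate = 1070 m / 53.8 Ma = 0.0000199 m/yr = 0.0199 mm/yr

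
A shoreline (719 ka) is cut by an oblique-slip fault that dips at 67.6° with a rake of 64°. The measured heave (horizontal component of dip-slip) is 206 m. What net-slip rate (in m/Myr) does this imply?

dip-slip = heave / cos(dip) = 206 / cos(67.6°) = 540.6 m
net slip = dip-slip / sin(rake) = 540.6 / sin(64°) = 601.5 m
rate = 601.5 m / 719 ka = 0.000837 m/yr = 837 m/Myr

837 m/Myr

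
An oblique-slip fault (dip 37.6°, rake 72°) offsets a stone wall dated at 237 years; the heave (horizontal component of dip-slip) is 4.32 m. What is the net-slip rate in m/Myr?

dip-slip = heave / cos(dip) = 4.32 / cos(37.6°) = 5.453 m
net slip = dip-slip / sin(rake) = 5.453 / sin(72°) = 5.733 m
rate = 5.733 m / 237 years = 0.0242 m/yr = 24200 m/Myr

24200 m/Myr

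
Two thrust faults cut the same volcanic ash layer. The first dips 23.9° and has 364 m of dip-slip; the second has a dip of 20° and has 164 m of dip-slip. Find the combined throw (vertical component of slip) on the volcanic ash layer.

throw_A = 364 × sin(23.9°) = 147.5 m
throw_B = 164 × sin(20°) = 56.09 m
total = 147.5 + 56.09 = 204 m

204 m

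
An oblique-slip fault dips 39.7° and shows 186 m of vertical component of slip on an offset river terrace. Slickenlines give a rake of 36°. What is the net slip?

495 m

dip-slip = throw / sin(dip) = 186 / sin(39.7°) = 291.2 m
net slip = dip-slip / sin(rake) = 291.2 / sin(36°) = 495 m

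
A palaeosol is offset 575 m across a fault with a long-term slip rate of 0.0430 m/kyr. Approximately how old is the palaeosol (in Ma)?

13.4 Ma

age = offset / rate = 575 m / (0.0430 m/kyr) = 1.34e+07 yr = 13.4 Ma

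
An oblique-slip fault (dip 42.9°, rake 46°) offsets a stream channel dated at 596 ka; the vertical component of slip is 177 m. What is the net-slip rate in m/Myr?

dip-slip = throw / sin(dip) = 177 / sin(42.9°) = 260 m
net slip = dip-slip / sin(rake) = 260 / sin(46°) = 361.5 m
rate = 361.5 m / 596 ka = 0.000606 m/yr = 606 m/Myr

606 m/Myr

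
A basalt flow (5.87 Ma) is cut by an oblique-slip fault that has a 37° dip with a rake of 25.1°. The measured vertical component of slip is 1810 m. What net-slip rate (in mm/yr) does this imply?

1.21 mm/yr

dip-slip = throw / sin(dip) = 1810 / sin(37°) = 3008 m
net slip = dip-slip / sin(rake) = 3008 / sin(25.1°) = 7090 m
rate = 7090 m / 5.87 Ma = 0.00121 m/yr = 1.21 mm/yr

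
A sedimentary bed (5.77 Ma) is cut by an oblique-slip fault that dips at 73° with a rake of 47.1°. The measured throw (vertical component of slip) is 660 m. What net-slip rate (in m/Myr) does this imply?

dip-slip = throw / sin(dip) = 660 / sin(73°) = 690.2 m
net slip = dip-slip / sin(rake) = 690.2 / sin(47.1°) = 942.1 m
rate = 942.1 m / 5.77 Ma = 0.000163 m/yr = 163 m/Myr

163 m/Myr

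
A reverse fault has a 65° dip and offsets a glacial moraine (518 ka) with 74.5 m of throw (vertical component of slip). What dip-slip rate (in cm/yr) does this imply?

0.0159 cm/yr

dip-slip = throw / sin(dip) = 74.5 m / sin(65°) = 82.20 m
rate = 82.20 m / 518 ka = 0.000159 m/yr = 0.0159 cm/yr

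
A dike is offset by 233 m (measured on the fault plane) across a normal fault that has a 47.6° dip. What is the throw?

172 m

throw = dip-slip × sin(dip) = 233 m × sin(47.6°) = 172 m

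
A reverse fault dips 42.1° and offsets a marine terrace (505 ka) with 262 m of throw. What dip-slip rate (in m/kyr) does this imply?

dip-slip = throw / sin(dip) = 262 m / sin(42.1°) = 390.8 m
rate = 390.8 m / 505 ka = 0.000774 m/yr = 0.774 m/kyr

0.774 m/kyr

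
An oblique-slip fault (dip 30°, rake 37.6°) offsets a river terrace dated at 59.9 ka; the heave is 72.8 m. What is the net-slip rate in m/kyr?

dip-slip = heave / cos(dip) = 72.8 / cos(30°) = 84.06 m
net slip = dip-slip / sin(rake) = 84.06 / sin(37.6°) = 137.8 m
rate = 137.8 m / 59.9 ka = 0.00230 m/yr = 2.30 m/kyr

2.30 m/kyr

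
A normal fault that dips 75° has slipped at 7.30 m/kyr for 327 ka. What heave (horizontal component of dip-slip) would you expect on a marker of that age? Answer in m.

618 m

dip-slip = rate × time = 7.30 m/kyr × 327 ka = 2387 m
heave = dip-slip × cos(dip) = 2387 × cos(75°) = 618 m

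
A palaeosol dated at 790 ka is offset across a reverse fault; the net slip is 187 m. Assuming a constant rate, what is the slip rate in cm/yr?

rate = 187 m / 790 ka = 0.000237 m/yr = 0.0237 cm/yr

0.0237 cm/yr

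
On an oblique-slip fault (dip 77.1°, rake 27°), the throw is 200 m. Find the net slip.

452 m

dip-slip = throw / sin(dip) = 200 / sin(77.1°) = 205.2 m
net slip = dip-slip / sin(rake) = 205.2 / sin(27°) = 452 m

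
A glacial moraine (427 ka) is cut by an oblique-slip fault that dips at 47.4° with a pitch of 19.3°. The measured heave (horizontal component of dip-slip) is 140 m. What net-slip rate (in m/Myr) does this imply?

1470 m/Myr

dip-slip = heave / cos(dip) = 140 / cos(47.4°) = 206.8 m
net slip = dip-slip / sin(rake) = 206.8 / sin(19.3°) = 625.8 m
rate = 625.8 m / 427 ka = 0.00147 m/yr = 1470 m/Myr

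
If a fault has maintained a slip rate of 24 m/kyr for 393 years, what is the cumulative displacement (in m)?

9.43 m

slip = rate × time = 24 m/kyr × 393 years = 9.43 m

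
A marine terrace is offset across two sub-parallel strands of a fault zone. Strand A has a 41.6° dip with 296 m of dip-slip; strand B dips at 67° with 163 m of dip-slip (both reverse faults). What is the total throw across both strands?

347 m

throw_A = 296 × sin(41.6°) = 196.5 m
throw_B = 163 × sin(67°) = 150 m
total = 196.5 + 150 = 347 m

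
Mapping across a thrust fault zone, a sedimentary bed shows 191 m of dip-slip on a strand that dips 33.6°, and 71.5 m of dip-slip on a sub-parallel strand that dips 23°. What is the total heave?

heave_A = 191 × cos(33.6°) = 159.1 m
heave_B = 71.5 × cos(23°) = 65.82 m
total = 159.1 + 65.82 = 225 m

225 m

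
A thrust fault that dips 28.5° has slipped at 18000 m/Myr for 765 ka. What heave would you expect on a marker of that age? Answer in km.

12.1 km

dip-slip = rate × time = 18000 m/Myr × 765 ka = 13770 m
heave = dip-slip × cos(dip) = 13770 × cos(28.5°) = 12100 m = 12.1 km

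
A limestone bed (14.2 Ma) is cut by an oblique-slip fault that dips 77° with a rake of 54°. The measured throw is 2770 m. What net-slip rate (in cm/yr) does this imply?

0.0247 cm/yr

dip-slip = throw / sin(dip) = 2770 / sin(77°) = 2843 m
net slip = dip-slip / sin(rake) = 2843 / sin(54°) = 3514 m
rate = 3514 m / 14.2 Ma = 0.000247 m/yr = 0.0247 cm/yr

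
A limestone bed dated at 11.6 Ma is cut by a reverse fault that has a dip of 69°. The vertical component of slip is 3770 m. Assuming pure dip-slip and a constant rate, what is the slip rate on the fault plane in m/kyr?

0.348 m/kyr

dip-slip = throw / sin(dip) = 3770 m / sin(69°) = 4038 m
rate = 4038 m / 11.6 Ma = 0.000348 m/yr = 0.348 m/kyr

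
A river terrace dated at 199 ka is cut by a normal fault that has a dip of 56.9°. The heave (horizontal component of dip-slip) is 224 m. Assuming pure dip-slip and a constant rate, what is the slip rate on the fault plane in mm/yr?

dip-slip = heave / cos(dip) = 224 m / cos(56.9°) = 410.2 m
rate = 410.2 m / 199 ka = 0.00206 m/yr = 2.06 mm/yr

2.06 mm/yr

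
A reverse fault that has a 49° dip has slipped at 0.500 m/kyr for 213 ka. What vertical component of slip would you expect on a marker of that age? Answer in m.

dip-slip = rate × time = 0.500 m/kyr × 213 ka = 106.5 m
throw = dip-slip × sin(dip) = 106.5 × sin(49°) = 80.4 m

80.4 m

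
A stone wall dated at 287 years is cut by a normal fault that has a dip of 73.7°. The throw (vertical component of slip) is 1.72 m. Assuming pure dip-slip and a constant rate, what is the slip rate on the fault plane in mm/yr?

dip-slip = throw / sin(dip) = 1.72 m / sin(73.7°) = 1.792 m
rate = 1.792 m / 287 years = 0.00624 m/yr = 6.24 mm/yr

6.24 mm/yr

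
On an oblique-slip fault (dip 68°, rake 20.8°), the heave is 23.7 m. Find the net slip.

178 m

dip-slip = heave / cos(dip) = 23.7 / cos(68°) = 63.27 m
net slip = dip-slip / sin(rake) = 63.27 / sin(20.8°) = 178 m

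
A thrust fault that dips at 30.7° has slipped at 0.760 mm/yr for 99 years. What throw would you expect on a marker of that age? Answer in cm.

dip-slip = rate × time = 0.760 mm/yr × 99 years = 0.07524 m
throw = dip-slip × sin(dip) = 0.07524 × sin(30.7°) = 0.0384 m = 3.84 cm

3.84 cm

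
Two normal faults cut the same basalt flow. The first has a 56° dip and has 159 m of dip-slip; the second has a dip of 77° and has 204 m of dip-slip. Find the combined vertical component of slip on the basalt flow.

throw_A = 159 × sin(56°) = 131.8 m
throw_B = 204 × sin(77°) = 198.8 m
total = 131.8 + 198.8 = 331 m

331 m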